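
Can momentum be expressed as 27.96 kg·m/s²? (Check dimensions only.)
No

momentum has SI base units: kg * m / s
kg·m/s² does NOT reduce to kg * m / s; a valid unit for momentum would be e.g. kg·m/s.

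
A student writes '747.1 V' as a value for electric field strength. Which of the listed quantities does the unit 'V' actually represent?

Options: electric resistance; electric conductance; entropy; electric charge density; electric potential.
electric potential

electric field strength should have units dimensionally equivalent to kg * m / (A * s^3) (e.g. V/m).
The given unit 'V' reduces to kg * m^2 / (A * s^3). Of the listed options, that is the dimensionality of electric potential.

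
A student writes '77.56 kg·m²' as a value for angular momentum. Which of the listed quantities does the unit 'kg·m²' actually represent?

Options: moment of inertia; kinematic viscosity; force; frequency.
moment of inertia

angular momentum should have units dimensionally equivalent to kg * m^2 / s (e.g. kg·m²/s).
The given unit 'kg·m²' reduces to kg * m^2. Of the listed options, that is the dimensionality of moment of inertia.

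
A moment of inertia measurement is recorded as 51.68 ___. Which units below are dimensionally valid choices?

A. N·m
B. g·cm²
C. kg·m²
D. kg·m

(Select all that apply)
B, C

moment of inertia has SI base units: kg * m^2

Checking each option against kg * m^2:
  A. N·m: ✗ does not match
  B. g·cm²: ✓ matches
  C. kg·m²: ✓ matches
  D. kg·m: ✗ does not match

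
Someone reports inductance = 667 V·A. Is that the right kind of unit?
No

inductance has SI base units: kg * m^2 / (A^2 * s^2)
V·A does NOT reduce to kg * m^2 / (A^2 * s^2); a valid unit for inductance would be e.g. H.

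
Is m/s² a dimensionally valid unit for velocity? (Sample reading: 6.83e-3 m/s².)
No

velocity has SI base units: m / s
m/s² does NOT reduce to m / s; a valid unit for velocity would be e.g. m/s.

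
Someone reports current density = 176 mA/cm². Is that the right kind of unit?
Yes

current density has SI base units: A / m^2
mA/cm² reduces to the same SI base units, so it is a valid unit for current density.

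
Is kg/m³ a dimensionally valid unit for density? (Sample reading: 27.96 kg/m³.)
Yes

density has SI base units: kg / m^3
kg/m³ reduces to the same SI base units, so it is a valid unit for density.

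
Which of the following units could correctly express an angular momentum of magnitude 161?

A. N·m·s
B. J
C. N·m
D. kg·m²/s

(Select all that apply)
A, D

angular momentum has SI base units: kg * m^2 / s

Checking each option against kg * m^2 / s:
  A. N·m·s: ✓ matches
  B. J: ✗ does not match
  C. N·m: ✗ does not match
  D. kg·m²/s: ✓ matches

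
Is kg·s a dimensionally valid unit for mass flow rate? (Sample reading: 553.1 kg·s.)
No

mass flow rate has SI base units: kg / s
kg·s does NOT reduce to kg / s; a valid unit for mass flow rate would be e.g. kg/s.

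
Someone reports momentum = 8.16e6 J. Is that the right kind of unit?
No

momentum has SI base units: kg * m / s
J does NOT reduce to kg * m / s; a valid unit for momentum would be e.g. kg·m/s.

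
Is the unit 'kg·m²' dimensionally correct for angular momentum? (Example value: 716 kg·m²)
No

angular momentum has SI base units: kg * m^2 / s
kg·m² does NOT reduce to kg * m^2 / s; a valid unit for angular momentum would be e.g. kg·m²/s.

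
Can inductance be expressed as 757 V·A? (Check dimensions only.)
No

inductance has SI base units: kg * m^2 / (A^2 * s^2)
V·A does NOT reduce to kg * m^2 / (A^2 * s^2); a valid unit for inductance would be e.g. H.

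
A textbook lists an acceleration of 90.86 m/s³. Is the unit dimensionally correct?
No

acceleration has SI base units: m / s^2
m/s³ does NOT reduce to m / s^2; a valid unit for acceleration would be e.g. m/s².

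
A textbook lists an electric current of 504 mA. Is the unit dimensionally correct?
Yes

electric current has SI base units: A
mA reduces to the same SI base units, so it is a valid unit for electric current.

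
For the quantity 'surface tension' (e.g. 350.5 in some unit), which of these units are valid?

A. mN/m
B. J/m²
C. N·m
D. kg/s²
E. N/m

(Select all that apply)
A, B, D, E

surface tension has SI base units: kg / s^2

Checking each option against kg / s^2:
  A. mN/m: ✓ matches
  B. J/m²: ✓ matches
  C. N·m: ✗ does not match
  D. kg/s²: ✓ matches
  E. N/m: ✓ matches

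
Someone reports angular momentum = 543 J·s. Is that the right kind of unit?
Yes

angular momentum has SI base units: kg * m^2 / s
J·s reduces to the same SI base units, so it is a valid unit for angular momentum.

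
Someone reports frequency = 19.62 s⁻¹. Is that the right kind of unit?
Yes

frequency has SI base units: 1 / s
s⁻¹ reduces to the same SI base units, so it is a valid unit for frequency.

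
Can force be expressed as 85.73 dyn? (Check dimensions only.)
Yes

force has SI base units: kg * m / s^2
dyn reduces to the same SI base units, so it is a valid unit for force.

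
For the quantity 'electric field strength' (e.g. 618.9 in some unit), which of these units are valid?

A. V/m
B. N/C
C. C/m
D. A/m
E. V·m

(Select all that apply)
A, B

electric field strength has SI base units: kg * m / (A * s^3)

Checking each option against kg * m / (A * s^3):
  A. V/m: ✓ matches
  B. N/C: ✓ matches
  C. C/m: ✗ does not match
  D. A/m: ✗ does not match
  E. V·m: ✗ does not match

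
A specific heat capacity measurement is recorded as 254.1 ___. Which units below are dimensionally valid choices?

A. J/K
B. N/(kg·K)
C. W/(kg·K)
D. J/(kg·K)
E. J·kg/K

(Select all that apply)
D

specific heat capacity has SI base units: m^2 / (s^2 * K)

Checking each option against m^2 / (s^2 * K):
  A. J/K: ✗ does not match
  B. N/(kg·K): ✗ does not match
  C. W/(kg·K): ✗ does not match
  D. J/(kg·K): ✓ matches
  E. J·kg/K: ✗ does not match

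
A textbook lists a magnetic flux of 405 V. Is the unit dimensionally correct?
No

magnetic flux has SI base units: kg * m^2 / (A * s^2)
V does NOT reduce to kg * m^2 / (A * s^2); a valid unit for magnetic flux would be e.g. Wb.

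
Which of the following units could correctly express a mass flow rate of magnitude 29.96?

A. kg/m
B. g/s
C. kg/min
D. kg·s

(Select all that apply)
B, C

mass flow rate has SI base units: kg / s

Checking each option against kg / s:
  A. kg/m: ✗ does not match
  B. g/s: ✓ matches
  C. kg/min: ✓ matches
  D. kg·s: ✗ does not match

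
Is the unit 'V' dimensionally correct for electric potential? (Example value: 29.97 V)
Yes

electric potential has SI base units: kg * m^2 / (A * s^3)
V reduces to the same SI base units, so it is a valid unit for electric potential.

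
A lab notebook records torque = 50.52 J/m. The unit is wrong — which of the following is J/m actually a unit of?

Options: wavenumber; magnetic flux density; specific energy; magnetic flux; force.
force

torque should have units dimensionally equivalent to kg * m^2 / s^2 (e.g. N·m).
The given unit 'J/m' reduces to kg * m / s^2. Of the listed options, that is the dimensionality of force.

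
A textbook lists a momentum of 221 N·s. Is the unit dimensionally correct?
Yes

momentum has SI base units: kg * m / s
N·s reduces to the same SI base units, so it is a valid unit for momentum.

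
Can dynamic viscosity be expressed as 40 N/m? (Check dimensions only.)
No

dynamic viscosity has SI base units: kg / (m * s)
N/m does NOT reduce to kg / (m * s); a valid unit for dynamic viscosity would be e.g. Pa·s.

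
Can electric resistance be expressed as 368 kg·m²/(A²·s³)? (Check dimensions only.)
Yes

electric resistance has SI base units: kg * m^2 / (A^2 * s^3)
kg·m²/(A²·s³) reduces to the same SI base units, so it is a valid unit for electric resistance.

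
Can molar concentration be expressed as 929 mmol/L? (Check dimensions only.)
Yes

molar concentration has SI base units: mol / m^3
mmol/L reduces to the same SI base units, so it is a valid unit for molar concentration.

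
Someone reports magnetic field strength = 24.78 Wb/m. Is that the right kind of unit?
No

magnetic field strength has SI base units: A / m
Wb/m does NOT reduce to A / m; a valid unit for magnetic field strength would be e.g. A/m.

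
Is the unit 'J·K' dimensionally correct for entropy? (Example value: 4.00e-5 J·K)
No

entropy has SI base units: kg * m^2 / (s^2 * K)
J·K does NOT reduce to kg * m^2 / (s^2 * K); a valid unit for entropy would be e.g. J/K.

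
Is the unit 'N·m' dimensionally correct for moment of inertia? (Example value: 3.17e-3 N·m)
No

moment of inertia has SI base units: kg * m^2
N·m does NOT reduce to kg * m^2; a valid unit for moment of inertia would be e.g. kg·m².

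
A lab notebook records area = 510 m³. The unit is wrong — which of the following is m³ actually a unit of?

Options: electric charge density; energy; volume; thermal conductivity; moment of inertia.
volume

area should have units dimensionally equivalent to m^2 (e.g. m²).
The given unit 'm³' reduces to m^3. Of the listed options, that is the dimensionality of volume.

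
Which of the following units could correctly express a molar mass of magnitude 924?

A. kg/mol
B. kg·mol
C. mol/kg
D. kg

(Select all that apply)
A

molar mass has SI base units: kg / mol

Checking each option against kg / mol:
  A. kg/mol: ✓ matches
  B. kg·mol: ✗ does not match
  C. mol/kg: ✗ does not match
  D. kg: ✗ does not match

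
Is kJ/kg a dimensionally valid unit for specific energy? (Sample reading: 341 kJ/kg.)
Yes

specific energy has SI base units: m^2 / s^2
kJ/kg reduces to the same SI base units, so it is a valid unit for specific energy.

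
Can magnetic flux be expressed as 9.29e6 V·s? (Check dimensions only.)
Yes

magnetic flux has SI base units: kg * m^2 / (A * s^2)
V·s reduces to the same SI base units, so it is a valid unit for magnetic flux.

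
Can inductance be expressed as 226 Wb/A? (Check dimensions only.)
Yes

inductance has SI base units: kg * m^2 / (A^2 * s^2)
Wb/A reduces to the same SI base units, so it is a valid unit for inductance.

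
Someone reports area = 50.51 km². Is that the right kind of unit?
Yes

area has SI base units: m^2
km² reduces to the same SI base units, so it is a valid unit for area.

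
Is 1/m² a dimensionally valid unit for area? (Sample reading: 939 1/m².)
No

area has SI base units: m^2
1/m² does NOT reduce to m^2; a valid unit for area would be e.g. m².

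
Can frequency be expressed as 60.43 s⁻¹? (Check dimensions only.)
Yes

frequency has SI base units: 1 / s
s⁻¹ reduces to the same SI base units, so it is a valid unit for frequency.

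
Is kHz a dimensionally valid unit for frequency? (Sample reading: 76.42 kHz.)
Yes

frequency has SI base units: 1 / s
kHz reduces to the same SI base units, so it is a valid unit for frequency.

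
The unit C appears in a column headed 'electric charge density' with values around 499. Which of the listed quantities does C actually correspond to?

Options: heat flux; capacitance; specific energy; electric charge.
electric charge

electric charge density should have units dimensionally equivalent to A * s / m^3 (e.g. C/m³).
The given unit 'C' reduces to A * s. Of the listed options, that is the dimensionality of electric charge.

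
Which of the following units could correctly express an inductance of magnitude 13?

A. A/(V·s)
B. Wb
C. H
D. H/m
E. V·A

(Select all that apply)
C

inductance has SI base units: kg * m^2 / (A^2 * s^2)

Checking each option against kg * m^2 / (A^2 * s^2):
  A. A/(V·s): ✗ does not match
  B. Wb: ✗ does not match
  C. H: ✓ matches
  D. H/m: ✗ does not match
  E. V·A: ✗ does not match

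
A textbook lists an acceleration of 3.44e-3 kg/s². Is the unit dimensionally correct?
No

acceleration has SI base units: m / s^2
kg/s² does NOT reduce to m / s^2; a valid unit for acceleration would be e.g. m/s².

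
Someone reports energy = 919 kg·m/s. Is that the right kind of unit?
No

energy has SI base units: kg * m^2 / s^2
kg·m/s does NOT reduce to kg * m^2 / s^2; a valid unit for energy would be e.g. J.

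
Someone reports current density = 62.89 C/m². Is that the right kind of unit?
No

current density has SI base units: A / m^2
C/m² does NOT reduce to A / m^2; a valid unit for current density would be e.g. A/m².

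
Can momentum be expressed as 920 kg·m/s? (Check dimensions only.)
Yes

momentum has SI base units: kg * m / s
kg·m/s reduces to the same SI base units, so it is a valid unit for momentum.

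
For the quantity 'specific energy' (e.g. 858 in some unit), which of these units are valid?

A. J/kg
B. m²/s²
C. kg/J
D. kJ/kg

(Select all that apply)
A, B, D

specific energy has SI base units: m^2 / s^2

Checking each option against m^2 / s^2:
  A. J/kg: ✓ matches
  B. m²/s²: ✓ matches
  C. kg/J: ✗ does not match
  D. kJ/kg: ✓ matches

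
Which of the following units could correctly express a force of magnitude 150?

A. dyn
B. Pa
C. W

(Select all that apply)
A

force has SI base units: kg * m / s^2

Checking each option against kg * m / s^2:
  A. dyn: ✓ matches
  B. Pa: ✗ does not match
  C. W: ✗ does not match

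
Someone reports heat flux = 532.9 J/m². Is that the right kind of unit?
No

heat flux has SI base units: kg / s^3
J/m² does NOT reduce to kg / s^3; a valid unit for heat flux would be e.g. W/m².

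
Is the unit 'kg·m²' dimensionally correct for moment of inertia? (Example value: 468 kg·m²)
Yes

moment of inertia has SI base units: kg * m^2
kg·m² reduces to the same SI base units, so it is a valid unit for moment of inertia.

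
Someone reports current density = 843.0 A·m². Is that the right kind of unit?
No

current density has SI base units: A / m^2
A·m² does NOT reduce to A / m^2; a valid unit for current density would be e.g. A/m².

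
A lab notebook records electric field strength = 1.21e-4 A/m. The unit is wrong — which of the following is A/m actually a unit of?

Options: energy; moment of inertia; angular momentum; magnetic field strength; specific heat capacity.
magnetic field strength

electric field strength should have units dimensionally equivalent to kg * m / (A * s^3) (e.g. V/m).
The given unit 'A/m' reduces to A / m. Of the listed options, that is the dimensionality of magnetic field strength.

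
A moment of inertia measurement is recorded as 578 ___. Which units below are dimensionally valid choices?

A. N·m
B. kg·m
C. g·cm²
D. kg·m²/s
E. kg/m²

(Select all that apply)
C

moment of inertia has SI base units: kg * m^2

Checking each option against kg * m^2:
  A. N·m: ✗ does not match
  B. kg·m: ✗ does not match
  C. g·cm²: ✓ matches
  D. kg·m²/s: ✗ does not match
  E. kg/m²: ✗ does not match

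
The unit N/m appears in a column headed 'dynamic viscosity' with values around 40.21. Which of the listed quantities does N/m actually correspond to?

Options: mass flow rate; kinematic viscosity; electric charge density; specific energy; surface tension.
surface tension

dynamic viscosity should have units dimensionally equivalent to kg / (m * s) (e.g. Pa·s).
The given unit 'N/m' reduces to kg / s^2. Of the listed options, that is the dimensionality of surface tension.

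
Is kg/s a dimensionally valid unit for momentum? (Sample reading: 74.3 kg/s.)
No

momentum has SI base units: kg * m / s
kg/s does NOT reduce to kg * m / s; a valid unit for momentum would be e.g. kg·m/s.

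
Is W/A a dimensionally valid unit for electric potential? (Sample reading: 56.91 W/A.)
Yes

electric potential has SI base units: kg * m^2 / (A * s^3)
W/A reduces to the same SI base units, so it is a valid unit for electric potential.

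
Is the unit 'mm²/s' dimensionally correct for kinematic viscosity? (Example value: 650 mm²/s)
Yes

kinematic viscosity has SI base units: m^2 / s
mm²/s reduces to the same SI base units, so it is a valid unit for kinematic viscosity.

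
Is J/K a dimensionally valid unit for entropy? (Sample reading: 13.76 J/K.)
Yes

entropy has SI base units: kg * m^2 / (s^2 * K)
J/K reduces to the same SI base units, so it is a valid unit for entropy.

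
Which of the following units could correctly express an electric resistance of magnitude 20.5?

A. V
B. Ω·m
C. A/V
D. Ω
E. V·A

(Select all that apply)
D

electric resistance has SI base units: kg * m^2 / (A^2 * s^3)

Checking each option against kg * m^2 / (A^2 * s^3):
  A. V: ✗ does not match
  B. Ω·m: ✗ does not match
  C. A/V: ✗ does not match
  D. Ω: ✓ matches
  E. V·A: ✗ does not match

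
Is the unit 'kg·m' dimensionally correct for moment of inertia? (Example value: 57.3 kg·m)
No

moment of inertia has SI base units: kg * m^2
kg·m does NOT reduce to kg * m^2; a valid unit for moment of inertia would be e.g. kg·m².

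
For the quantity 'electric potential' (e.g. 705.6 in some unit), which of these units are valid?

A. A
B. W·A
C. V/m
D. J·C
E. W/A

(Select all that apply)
E

electric potential has SI base units: kg * m^2 / (A * s^3)

Checking each option against kg * m^2 / (A * s^3):
  A. A: ✗ does not match
  B. W·A: ✗ does not match
  C. V/m: ✗ does not match
  D. J·C: ✗ does not match
  E. W/A: ✓ matches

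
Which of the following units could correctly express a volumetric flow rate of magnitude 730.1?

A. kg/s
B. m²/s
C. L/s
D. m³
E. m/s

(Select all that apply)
C

volumetric flow rate has SI base units: m^3 / s

Checking each option against m^3 / s:
  A. kg/s: ✗ does not match
  B. m²/s: ✗ does not match
  C. L/s: ✓ matches
  D. m³: ✗ does not match
  E. m/s: ✗ does not match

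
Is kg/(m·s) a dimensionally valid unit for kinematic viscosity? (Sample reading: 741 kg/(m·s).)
No

kinematic viscosity has SI base units: m^2 / s
kg/(m·s) does NOT reduce to m^2 / s; a valid unit for kinematic viscosity would be e.g. m²/s.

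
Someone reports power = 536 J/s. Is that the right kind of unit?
Yes

power has SI base units: kg * m^2 / s^3
J/s reduces to the same SI base units, so it is a valid unit for power.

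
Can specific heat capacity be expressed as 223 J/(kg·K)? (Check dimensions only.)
Yes

specific heat capacity has SI base units: m^2 / (s^2 * K)
J/(kg·K) reduces to the same SI base units, so it is a valid unit for specific heat capacity.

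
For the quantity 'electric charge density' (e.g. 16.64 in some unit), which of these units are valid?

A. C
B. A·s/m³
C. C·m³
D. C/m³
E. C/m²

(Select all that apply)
B, D

electric charge density has SI base units: A * s / m^3

Checking each option against A * s / m^3:
  A. C: ✗ does not match
  B. A·s/m³: ✓ matches
  C. C·m³: ✗ does not match
  D. C/m³: ✓ matches
  E. C/m²: ✗ does not match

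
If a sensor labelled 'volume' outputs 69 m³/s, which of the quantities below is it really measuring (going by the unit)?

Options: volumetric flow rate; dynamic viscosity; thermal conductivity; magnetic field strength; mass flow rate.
volumetric flow rate

volume should have units dimensionally equivalent to m^3 (e.g. m³).
The given unit 'm³/s' reduces to m^3 / s. Of the listed options, that is the dimensionality of volumetric flow rate.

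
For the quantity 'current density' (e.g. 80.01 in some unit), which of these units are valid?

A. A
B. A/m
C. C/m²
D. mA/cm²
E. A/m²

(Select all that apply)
D, E

current density has SI base units: A / m^2

Checking each option against A / m^2:
  A. A: ✗ does not match
  B. A/m: ✗ does not match
  C. C/m²: ✗ does not match
  D. mA/cm²: ✓ matches
  E. A/m²: ✓ matches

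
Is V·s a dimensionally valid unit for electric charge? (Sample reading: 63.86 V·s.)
No

electric charge has SI base units: A * s
V·s does NOT reduce to A * s; a valid unit for electric charge would be e.g. C.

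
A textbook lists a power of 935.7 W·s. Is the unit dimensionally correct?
No

power has SI base units: kg * m^2 / s^3
W·s does NOT reduce to kg * m^2 / s^3; a valid unit for power would be e.g. W.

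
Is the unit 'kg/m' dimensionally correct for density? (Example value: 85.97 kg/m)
No

density has SI base units: kg / m^3
kg/m does NOT reduce to kg / m^3; a valid unit for density would be e.g. kg/m³.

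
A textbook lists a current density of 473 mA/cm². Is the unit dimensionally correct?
Yes

current density has SI base units: A / m^2
mA/cm² reduces to the same SI base units, so it is a valid unit for current density.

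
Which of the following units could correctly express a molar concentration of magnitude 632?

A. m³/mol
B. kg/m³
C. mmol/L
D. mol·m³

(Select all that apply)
C

molar concentration has SI base units: mol / m^3

Checking each option against mol / m^3:
  A. m³/mol: ✗ does not match
  B. kg/m³: ✗ does not match
  C. mmol/L: ✓ matches
  D. mol·m³: ✗ does not match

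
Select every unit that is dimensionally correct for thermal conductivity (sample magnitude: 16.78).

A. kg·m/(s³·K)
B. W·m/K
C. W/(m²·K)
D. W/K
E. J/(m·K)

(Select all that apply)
A

thermal conductivity has SI base units: kg * m / (s^3 * K)

Checking each option against kg * m / (s^3 * K):
  A. kg·m/(s³·K): ✓ matches
  B. W·m/K: ✗ does not match
  C. W/(m²·K): ✗ does not match
  D. W/K: ✗ does not match
  E. J/(m·K): ✗ does not match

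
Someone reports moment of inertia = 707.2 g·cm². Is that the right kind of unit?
Yes

moment of inertia has SI base units: kg * m^2
g·cm² reduces to the same SI base units, so it is a valid unit for moment of inertia.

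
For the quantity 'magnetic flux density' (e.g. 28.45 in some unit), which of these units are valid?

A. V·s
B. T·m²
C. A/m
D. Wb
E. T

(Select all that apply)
E

magnetic flux density has SI base units: kg / (A * s^2)

Checking each option against kg / (A * s^2):
  A. V·s: ✗ does not match
  B. T·m²: ✗ does not match
  C. A/m: ✗ does not match
  D. Wb: ✗ does not match
  E. T: ✓ matches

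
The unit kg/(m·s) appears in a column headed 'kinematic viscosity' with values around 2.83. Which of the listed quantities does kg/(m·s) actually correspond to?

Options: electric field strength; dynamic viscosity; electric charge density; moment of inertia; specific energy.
dynamic viscosity

kinematic viscosity should have units dimensionally equivalent to m^2 / s (e.g. m²/s).
The given unit 'kg/(m·s)' reduces to kg / (m * s). Of the listed options, that is the dimensionality of dynamic viscosity.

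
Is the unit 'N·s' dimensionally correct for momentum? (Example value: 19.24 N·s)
Yes

momentum has SI base units: kg * m / s
N·s reduces to the same SI base units, so it is a valid unit for momentum.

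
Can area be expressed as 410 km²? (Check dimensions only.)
Yes

area has SI base units: m^2
km² reduces to the same SI base units, so it is a valid unit for area.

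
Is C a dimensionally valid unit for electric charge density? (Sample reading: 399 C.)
No

electric charge density has SI base units: A * s / m^3
C does NOT reduce to A * s / m^3; a valid unit for electric charge density would be e.g. C/m³.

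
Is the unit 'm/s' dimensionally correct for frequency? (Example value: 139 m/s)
No

frequency has SI base units: 1 / s
m/s does NOT reduce to 1 / s; a valid unit for frequency would be e.g. Hz.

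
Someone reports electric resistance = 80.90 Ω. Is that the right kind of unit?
Yes

electric resistance has SI base units: kg * m^2 / (A^2 * s^3)
Ω reduces to the same SI base units, so it is a valid unit for electric resistance.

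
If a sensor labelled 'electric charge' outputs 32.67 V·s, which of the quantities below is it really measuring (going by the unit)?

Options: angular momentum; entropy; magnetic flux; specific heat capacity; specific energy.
magnetic flux

electric charge should have units dimensionally equivalent to A * s (e.g. C).
The given unit 'V·s' reduces to kg * m^2 / (A * s^2). Of the listed options, that is the dimensionality of magnetic flux.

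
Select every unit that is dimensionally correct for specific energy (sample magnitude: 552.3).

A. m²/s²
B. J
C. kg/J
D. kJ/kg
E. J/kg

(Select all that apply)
A, D, E

specific energy has SI base units: m^2 / s^2

Checking each option against m^2 / s^2:
  A. m²/s²: ✓ matches
  B. J: ✗ does not match
  C. kg/J: ✗ does not match
  D. kJ/kg: ✓ matches
  E. J/kg: ✓ matches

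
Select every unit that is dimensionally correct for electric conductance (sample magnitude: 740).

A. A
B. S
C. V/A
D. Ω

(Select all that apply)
B

electric conductance has SI base units: A^2 * s^3 / (kg * m^2)

Checking each option against A^2 * s^3 / (kg * m^2):
  A. A: ✗ does not match
  B. S: ✓ matches
  C. V/A: ✗ does not match
  D. Ω: ✗ does not match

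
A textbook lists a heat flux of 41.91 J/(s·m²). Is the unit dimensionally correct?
Yes

heat flux has SI base units: kg / s^3
J/(s·m²) reduces to the same SI base units, so it is a valid unit for heat flux.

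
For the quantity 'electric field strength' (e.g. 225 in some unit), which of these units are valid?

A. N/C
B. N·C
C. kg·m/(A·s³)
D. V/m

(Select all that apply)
A, C, D

electric field strength has SI base units: kg * m / (A * s^3)

Checking each option against kg * m / (A * s^3):
  A. N/C: ✓ matches
  B. N·C: ✗ does not match
  C. kg·m/(A·s³): ✓ matches
  D. V/m: ✓ matches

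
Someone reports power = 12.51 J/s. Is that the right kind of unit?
Yes

power has SI base units: kg * m^2 / s^3
J/s reduces to the same SI base units, so it is a valid unit for power.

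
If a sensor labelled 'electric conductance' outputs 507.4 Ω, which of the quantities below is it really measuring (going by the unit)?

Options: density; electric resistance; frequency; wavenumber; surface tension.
electric resistance

electric conductance should have units dimensionally equivalent to A^2 * s^3 / (kg * m^2) (e.g. S).
The given unit 'Ω' reduces to kg * m^2 / (A^2 * s^3). Of the listed options, that is the dimensionality of electric resistance.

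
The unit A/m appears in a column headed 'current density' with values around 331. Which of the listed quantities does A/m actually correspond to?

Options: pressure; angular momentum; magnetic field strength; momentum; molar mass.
magnetic field strength

current density should have units dimensionally equivalent to A / m^2 (e.g. A/m²).
The given unit 'A/m' reduces to A / m. Of the listed options, that is the dimensionality of magnetic field strength.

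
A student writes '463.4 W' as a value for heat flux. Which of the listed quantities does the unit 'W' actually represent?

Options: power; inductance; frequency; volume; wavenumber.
power

heat flux should have units dimensionally equivalent to kg / s^3 (e.g. W/m²).
The given unit 'W' reduces to kg * m^2 / s^3. Of the listed options, that is the dimensionality of power.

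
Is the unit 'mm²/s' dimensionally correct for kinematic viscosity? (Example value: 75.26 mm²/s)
Yes

kinematic viscosity has SI base units: m^2 / s
mm²/s reduces to the same SI base units, so it is a valid unit for kinematic viscosity.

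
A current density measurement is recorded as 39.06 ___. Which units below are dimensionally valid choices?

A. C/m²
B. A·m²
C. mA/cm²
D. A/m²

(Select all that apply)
C, D

current density has SI base units: A / m^2

Checking each option against A / m^2:
  A. C/m²: ✗ does not match
  B. A·m²: ✗ does not match
  C. mA/cm²: ✓ matches
  D. A/m²: ✓ matches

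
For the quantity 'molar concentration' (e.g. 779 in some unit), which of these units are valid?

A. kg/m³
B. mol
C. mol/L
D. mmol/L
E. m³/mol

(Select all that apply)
C, D

molar concentration has SI base units: mol / m^3

Checking each option against mol / m^3:
  A. kg/m³: ✗ does not match
  B. mol: ✗ does not match
  C. mol/L: ✓ matches
  D. mmol/L: ✓ matches
  E. m³/mol: ✗ does not match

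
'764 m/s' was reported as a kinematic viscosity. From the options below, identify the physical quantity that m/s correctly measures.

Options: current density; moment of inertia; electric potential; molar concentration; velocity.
velocity

kinematic viscosity should have units dimensionally equivalent to m^2 / s (e.g. m²/s).
The given unit 'm/s' reduces to m / s. Of the listed options, that is the dimensionality of velocity.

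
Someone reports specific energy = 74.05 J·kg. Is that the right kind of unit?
No

specific energy has SI base units: m^2 / s^2
J·kg does NOT reduce to m^2 / s^2; a valid unit for specific energy would be e.g. J/kg.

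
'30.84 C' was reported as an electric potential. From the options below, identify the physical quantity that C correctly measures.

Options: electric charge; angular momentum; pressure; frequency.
electric charge

electric potential should have units dimensionally equivalent to kg * m^2 / (A * s^3) (e.g. V).
The given unit 'C' reduces to A * s. Of the listed options, that is the dimensionality of electric charge.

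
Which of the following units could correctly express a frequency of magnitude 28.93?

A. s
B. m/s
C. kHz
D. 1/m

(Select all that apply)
C

frequency has SI base units: 1 / s

Checking each option against 1 / s:
  A. s: ✗ does not match
  B. m/s: ✗ does not match
  C. kHz: ✓ matches
  D. 1/m: ✗ does not match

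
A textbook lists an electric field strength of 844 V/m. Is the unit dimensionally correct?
Yes

electric field strength has SI base units: kg * m / (A * s^3)
V/m reduces to the same SI base units, so it is a valid unit for electric field strength.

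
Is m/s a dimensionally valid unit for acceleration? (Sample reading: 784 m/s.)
No

acceleration has SI base units: m / s^2
m/s does NOT reduce to m / s^2; a valid unit for acceleration would be e.g. m/s².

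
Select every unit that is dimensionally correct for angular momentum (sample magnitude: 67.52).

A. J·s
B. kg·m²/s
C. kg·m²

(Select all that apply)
A, B

angular momentum has SI base units: kg * m^2 / s

Checking each option against kg * m^2 / s:
  A. J·s: ✓ matches
  B. kg·m²/s: ✓ matches
  C. kg·m²: ✗ does not match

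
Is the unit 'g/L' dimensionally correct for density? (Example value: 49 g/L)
Yes

density has SI base units: kg / m^3
g/L reduces to the same SI base units, so it is a valid unit for density.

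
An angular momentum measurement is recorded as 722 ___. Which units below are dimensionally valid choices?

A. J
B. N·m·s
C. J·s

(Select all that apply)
B, C

angular momentum has SI base units: kg * m^2 / s

Checking each option against kg * m^2 / s:
  A. J: ✗ does not match
  B. N·m·s: ✓ matches
  C. J·s: ✓ matches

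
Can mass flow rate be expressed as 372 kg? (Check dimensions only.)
No

mass flow rate has SI base units: kg / s
kg does NOT reduce to kg / s; a valid unit for mass flow rate would be e.g. kg/s.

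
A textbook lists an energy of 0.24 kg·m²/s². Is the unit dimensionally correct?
Yes

energy has SI base units: kg * m^2 / s^2
kg·m²/s² reduces to the same SI base units, so it is a valid unit for energy.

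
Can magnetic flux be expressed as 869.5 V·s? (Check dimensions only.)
Yes

magnetic flux has SI base units: kg * m^2 / (A * s^2)
V·s reduces to the same SI base units, so it is a valid unit for magnetic flux.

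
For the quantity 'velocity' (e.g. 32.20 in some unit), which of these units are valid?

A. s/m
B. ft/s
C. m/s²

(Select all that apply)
B

velocity has SI base units: m / s

Checking each option against m / s:
  A. s/m: ✗ does not match
  B. ft/s: ✓ matches
  C. m/s²: ✗ does not match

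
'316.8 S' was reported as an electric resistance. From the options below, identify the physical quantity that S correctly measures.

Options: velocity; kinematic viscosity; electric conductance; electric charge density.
electric conductance

electric resistance should have units dimensionally equivalent to kg * m^2 / (A^2 * s^3) (e.g. Ω).
The given unit 'S' reduces to A^2 * s^3 / (kg * m^2). Of the listed options, that is the dimensionality of electric conductance.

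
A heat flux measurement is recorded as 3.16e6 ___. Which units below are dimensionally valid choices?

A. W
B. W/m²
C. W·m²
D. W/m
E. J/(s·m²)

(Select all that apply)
B, E

heat flux has SI base units: kg / s^3

Checking each option against kg / s^3:
  A. W: ✗ does not match
  B. W/m²: ✓ matches
  C. W·m²: ✗ does not match
  D. W/m: ✗ does not match
  E. J/(s·m²): ✓ matches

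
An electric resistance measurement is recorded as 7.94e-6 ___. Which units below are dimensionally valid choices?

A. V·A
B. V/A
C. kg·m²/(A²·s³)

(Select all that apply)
B, C

electric resistance has SI base units: kg * m^2 / (A^2 * s^3)

Checking each option against kg * m^2 / (A^2 * s^3):
  A. V·A: ✗ does not match
  B. V/A: ✓ matches
  C. kg·m²/(A²·s³): ✓ matches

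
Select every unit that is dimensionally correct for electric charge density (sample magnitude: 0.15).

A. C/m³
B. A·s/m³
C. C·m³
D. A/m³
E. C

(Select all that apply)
A, B

electric charge density has SI base units: A * s / m^3

Checking each option against A * s / m^3:
  A. C/m³: ✓ matches
  B. A·s/m³: ✓ matches
  C. C·m³: ✗ does not match
  D. A/m³: ✗ does not match
  E. C: ✗ does not match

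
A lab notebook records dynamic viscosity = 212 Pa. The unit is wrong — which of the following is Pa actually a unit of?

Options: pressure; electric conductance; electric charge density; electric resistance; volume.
pressure

dynamic viscosity should have units dimensionally equivalent to kg / (m * s) (e.g. Pa·s).
The given unit 'Pa' reduces to kg / (m * s^2). Of the listed options, that is the dimensionality of pressure.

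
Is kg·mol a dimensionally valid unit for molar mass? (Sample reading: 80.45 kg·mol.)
No

molar mass has SI base units: kg / mol
kg·mol does NOT reduce to kg / mol; a valid unit for molar mass would be e.g. kg/mol.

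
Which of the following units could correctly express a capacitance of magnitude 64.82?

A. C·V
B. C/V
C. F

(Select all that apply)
B, C

capacitance has SI base units: A^2 * s^4 / (kg * m^2)

Checking each option against A^2 * s^4 / (kg * m^2):
  A. C·V: ✗ does not match
  B. C/V: ✓ matches
  C. F: ✓ matches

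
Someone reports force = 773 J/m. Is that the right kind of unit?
Yes

force has SI base units: kg * m / s^2
J/m reduces to the same SI base units, so it is a valid unit for force.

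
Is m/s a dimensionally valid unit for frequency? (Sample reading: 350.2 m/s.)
No

frequency has SI base units: 1 / s
m/s does NOT reduce to 1 / s; a valid unit for frequency would be e.g. Hz.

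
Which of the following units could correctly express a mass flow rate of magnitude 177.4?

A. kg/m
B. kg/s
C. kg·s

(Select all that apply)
B

mass flow rate has SI base units: kg / s

Checking each option against kg / s:
  A. kg/m: ✗ does not match
  B. kg/s: ✓ matches
  C. kg·s: ✗ does not match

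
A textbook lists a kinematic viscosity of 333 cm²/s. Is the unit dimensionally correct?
Yes

kinematic viscosity has SI base units: m^2 / s
cm²/s reduces to the same SI base units, so it is a valid unit for kinematic viscosity.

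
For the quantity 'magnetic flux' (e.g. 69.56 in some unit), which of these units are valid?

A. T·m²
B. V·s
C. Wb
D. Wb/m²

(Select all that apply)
A, B, C

magnetic flux has SI base units: kg * m^2 / (A * s^2)

Checking each option against kg * m^2 / (A * s^2):
  A. T·m²: ✓ matches
  B. V·s: ✓ matches
  C. Wb: ✓ matches
  D. Wb/m²: ✗ does not match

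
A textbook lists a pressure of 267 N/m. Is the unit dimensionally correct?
No

pressure has SI base units: kg / (m * s^2)
N/m does NOT reduce to kg / (m * s^2); a valid unit for pressure would be e.g. Pa.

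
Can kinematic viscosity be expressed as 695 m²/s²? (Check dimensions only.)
No

kinematic viscosity has SI base units: m^2 / s
m²/s² does NOT reduce to m^2 / s; a valid unit for kinematic viscosity would be e.g. m²/s.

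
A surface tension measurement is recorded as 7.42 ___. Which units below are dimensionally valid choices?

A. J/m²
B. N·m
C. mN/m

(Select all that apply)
A, C

surface tension has SI base units: kg / s^2

Checking each option against kg / s^2:
  A. J/m²: ✓ matches
  B. N·m: ✗ does not match
  C. mN/m: ✓ matches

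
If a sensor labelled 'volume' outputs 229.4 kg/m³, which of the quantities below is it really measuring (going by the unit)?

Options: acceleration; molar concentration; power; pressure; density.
density

volume should have units dimensionally equivalent to m^3 (e.g. m³).
The given unit 'kg/m³' reduces to kg / m^3. Of the listed options, that is the dimensionality of density.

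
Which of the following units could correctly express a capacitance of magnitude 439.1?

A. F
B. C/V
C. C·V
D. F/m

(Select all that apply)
A, B

capacitance has SI base units: A^2 * s^4 / (kg * m^2)

Checking each option against A^2 * s^4 / (kg * m^2):
  A. F: ✓ matches
  B. C/V: ✓ matches
  C. C·V: ✗ does not match
  D. F/m: ✗ does not match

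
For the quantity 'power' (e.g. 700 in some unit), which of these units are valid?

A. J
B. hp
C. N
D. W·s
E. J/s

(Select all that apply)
B, E

power has SI base units: kg * m^2 / s^3

Checking each option against kg * m^2 / s^3:
  A. J: ✗ does not match
  B. hp: ✓ matches
  C. N: ✗ does not match
  D. W·s: ✗ does not match
  E. J/s: ✓ matches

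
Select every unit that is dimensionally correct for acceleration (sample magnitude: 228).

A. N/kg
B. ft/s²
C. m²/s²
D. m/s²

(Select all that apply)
A, B, D

acceleration has SI base units: m / s^2

Checking each option against m / s^2:
  A. N/kg: ✓ matches
  B. ft/s²: ✓ matches
  C. m²/s²: ✗ does not match
  D. m/s²: ✓ matches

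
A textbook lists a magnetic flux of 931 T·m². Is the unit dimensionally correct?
Yes

magnetic flux has SI base units: kg * m^2 / (A * s^2)
T·m² reduces to the same SI base units, so it is a valid unit for magnetic flux.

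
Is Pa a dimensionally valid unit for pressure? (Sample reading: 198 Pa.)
Yes

pressure has SI base units: kg / (m * s^2)
Pa reduces to the same SI base units, so it is a valid unit for pressure.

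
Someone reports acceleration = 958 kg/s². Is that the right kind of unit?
No

acceleration has SI base units: m / s^2
kg/s² does NOT reduce to m / s^2; a valid unit for acceleration would be e.g. m/s².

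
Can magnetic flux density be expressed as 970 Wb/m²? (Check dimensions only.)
Yes

magnetic flux density has SI base units: kg / (A * s^2)
Wb/m² reduces to the same SI base units, so it is a valid unit for magnetic flux density.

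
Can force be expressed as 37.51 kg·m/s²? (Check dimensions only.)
Yes

force has SI base units: kg * m / s^2
kg·m/s² reduces to the same SI base units, so it is a valid unit for force.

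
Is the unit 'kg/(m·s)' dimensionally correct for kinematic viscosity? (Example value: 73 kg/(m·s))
No

kinematic viscosity has SI base units: m^2 / s
kg/(m·s) does NOT reduce to m^2 / s; a valid unit for kinematic viscosity would be e.g. m²/s.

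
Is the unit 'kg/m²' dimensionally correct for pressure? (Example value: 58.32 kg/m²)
No

pressure has SI base units: kg / (m * s^2)
kg/m² does NOT reduce to kg / (m * s^2); a valid unit for pressure would be e.g. Pa.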